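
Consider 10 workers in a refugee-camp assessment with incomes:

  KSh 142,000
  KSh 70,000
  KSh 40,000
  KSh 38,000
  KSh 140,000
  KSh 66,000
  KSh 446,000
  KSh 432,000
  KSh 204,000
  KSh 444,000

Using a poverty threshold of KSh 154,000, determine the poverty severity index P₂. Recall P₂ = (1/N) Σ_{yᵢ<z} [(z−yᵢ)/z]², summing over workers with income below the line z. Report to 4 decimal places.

0.1754

Incomes under z: KSh 38,000, KSh 40,000, KSh 66,000, KSh 70,000, KSh 140,000, KSh 142,000 (q = 6 of N = 10).
Gap ratios (z−y)/z: (154000−38000)/154000 = 0.7532; (154000−40000)/154000 = 0.7403; (154000−66000)/154000 = 0.5714; (154000−70000)/154000 = 0.5455; (154000−140000)/154000 = 0.0909; (154000−142000)/154000 = 0.0779.
Squared: 0.5674; 0.5480; 0.3265; 0.2975; 0.0083; 0.0061.
Sum = 1.753753; P₂ = 1.753753 / 10 = 0.1754.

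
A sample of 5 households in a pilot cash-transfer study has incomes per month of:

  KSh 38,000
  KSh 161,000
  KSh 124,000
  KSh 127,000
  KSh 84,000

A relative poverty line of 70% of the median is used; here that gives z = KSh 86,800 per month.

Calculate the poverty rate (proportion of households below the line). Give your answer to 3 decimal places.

0.400

2 of the 5 households have income below KSh 86,800.
H = 2/5 = 0.400.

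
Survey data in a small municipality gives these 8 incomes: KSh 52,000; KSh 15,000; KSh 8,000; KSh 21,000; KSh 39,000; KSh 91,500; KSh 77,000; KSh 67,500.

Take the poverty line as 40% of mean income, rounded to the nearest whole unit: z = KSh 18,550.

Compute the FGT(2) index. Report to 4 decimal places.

0.0450

Incomes under z: KSh 8,000, KSh 15,000 (q = 2 of N = 8).
Gap ratios (z−y)/z: (18550−8000)/18550 = 0.5687; (18550−15000)/18550 = 0.1914.
Squared: 0.3235; 0.0366.
Sum = 0.360082; P₂ = 0.360082 / 8 = 0.0450.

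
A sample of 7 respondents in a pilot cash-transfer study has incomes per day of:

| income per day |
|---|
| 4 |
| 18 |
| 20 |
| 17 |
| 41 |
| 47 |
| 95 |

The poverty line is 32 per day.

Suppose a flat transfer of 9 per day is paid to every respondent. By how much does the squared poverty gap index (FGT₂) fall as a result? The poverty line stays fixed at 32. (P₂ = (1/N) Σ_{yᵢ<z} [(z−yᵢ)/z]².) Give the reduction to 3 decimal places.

0.128

Before: below the line — 4, 17, 18, 20; squared poverty gap index (FGT₂) = 0.18820.
After the 9 transfer: below the line — 13, 26, 27, 29; squared poverty gap index (FGT₂) = 0.06013.
Reduction = 0.18820 − 0.06013 = 0.128.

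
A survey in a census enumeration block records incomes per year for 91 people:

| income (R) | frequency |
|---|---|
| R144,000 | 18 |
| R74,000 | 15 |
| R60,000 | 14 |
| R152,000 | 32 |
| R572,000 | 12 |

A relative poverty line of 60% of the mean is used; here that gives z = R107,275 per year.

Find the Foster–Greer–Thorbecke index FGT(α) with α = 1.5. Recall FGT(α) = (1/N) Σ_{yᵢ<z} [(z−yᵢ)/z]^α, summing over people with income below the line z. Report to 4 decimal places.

Below z: 14×R60,000, 15×R74,000 (q = 29 of N = 91).
Shortfall ratios: (107275−60000)/107275 = 0.4407 (×14); (107275−74000)/107275 = 0.3102 (×15).
Raised to α = 1.5: 0.29255 (×14); 0.17275 (×15).
Sum = 6.687012; FGT(1.5) = 6.687012 / 91 = 0.0735.

0.0735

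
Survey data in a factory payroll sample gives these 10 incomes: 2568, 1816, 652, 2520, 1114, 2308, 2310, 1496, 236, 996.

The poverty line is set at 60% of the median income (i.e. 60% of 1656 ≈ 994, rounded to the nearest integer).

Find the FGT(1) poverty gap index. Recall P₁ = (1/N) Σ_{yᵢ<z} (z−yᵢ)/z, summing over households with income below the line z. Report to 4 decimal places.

Incomes under z: 236, 652 (q = 2 of N = 10).
Relative gaps: (994−236)/994 = 0.7626; (994−652)/994 = 0.3441.
Σ = 1.106640. Dividing by the full population N = 10 gives P₁ = 0.1107.

0.1107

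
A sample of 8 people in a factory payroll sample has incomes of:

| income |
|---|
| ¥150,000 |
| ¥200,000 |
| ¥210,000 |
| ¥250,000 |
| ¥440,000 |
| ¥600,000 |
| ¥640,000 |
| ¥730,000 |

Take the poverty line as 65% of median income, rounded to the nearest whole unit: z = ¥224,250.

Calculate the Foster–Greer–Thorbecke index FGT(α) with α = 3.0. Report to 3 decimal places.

Below the line: ¥150,000, ¥200,000, ¥210,000 (q = 3 of N = 8).
Gap ratios (z−y)/z: (224250−150000)/224250 = 0.3311; (224250−200000)/224250 = 0.1081; (224250−210000)/224250 = 0.0635.
Raised to α = 3.0: 0.03630; 0.00126; 0.00026.
Sum = 0.037820; FGT(3.0) = 0.037820 / 8 = 0.005.

0.005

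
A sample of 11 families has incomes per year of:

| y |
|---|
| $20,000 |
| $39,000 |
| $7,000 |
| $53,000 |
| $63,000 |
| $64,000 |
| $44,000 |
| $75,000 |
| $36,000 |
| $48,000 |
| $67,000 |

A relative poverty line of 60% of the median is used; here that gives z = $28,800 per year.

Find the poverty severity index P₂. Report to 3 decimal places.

0.061

Below z: $7,000, $20,000 (q = 2 of N = 11).
Gap ratios (z−y)/z: (28800−7000)/28800 = 0.7569; (28800−20000)/28800 = 0.3056.
Squared: 0.5730; 0.0934.
Sum = 0.666329; P₂ = 0.666329 / 11 = 0.061.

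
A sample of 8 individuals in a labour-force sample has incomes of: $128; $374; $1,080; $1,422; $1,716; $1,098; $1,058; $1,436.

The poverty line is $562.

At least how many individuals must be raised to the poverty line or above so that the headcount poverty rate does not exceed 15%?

Currently q = 2 of N = 8 are below the line (H = 0.250).
A headcount ratio of at most 15% allows at most ⌊0.15 × 8⌋ = 1 poor individuals.
So at least 2 − 1 = 1 must be lifted.

1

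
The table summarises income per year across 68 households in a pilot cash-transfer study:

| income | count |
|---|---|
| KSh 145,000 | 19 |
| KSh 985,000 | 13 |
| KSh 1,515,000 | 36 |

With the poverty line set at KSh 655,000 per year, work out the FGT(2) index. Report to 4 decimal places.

Below z: 19×KSh 145,000 (q = 19 of N = 68).
Gap ratios (z−y)/z: (655000−145000)/655000 = 0.7786 (×19).
Squared: 0.6063 (×19).
Sum = 11.518909; P₂ = 11.518909 / 68 = 0.1694.

0.1694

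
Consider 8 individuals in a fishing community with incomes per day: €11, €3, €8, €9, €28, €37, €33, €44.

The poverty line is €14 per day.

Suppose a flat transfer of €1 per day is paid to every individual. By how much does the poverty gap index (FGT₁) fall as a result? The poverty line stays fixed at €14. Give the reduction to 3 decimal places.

0.036

Before: below the line — €3, €8, €9, €11; poverty gap index (FGT₁) = 0.22321.
After the €1 transfer: below the line — €4, €9, €10, €12; poverty gap index (FGT₁) = 0.18750.
Reduction = 0.22321 − 0.18750 = 0.036.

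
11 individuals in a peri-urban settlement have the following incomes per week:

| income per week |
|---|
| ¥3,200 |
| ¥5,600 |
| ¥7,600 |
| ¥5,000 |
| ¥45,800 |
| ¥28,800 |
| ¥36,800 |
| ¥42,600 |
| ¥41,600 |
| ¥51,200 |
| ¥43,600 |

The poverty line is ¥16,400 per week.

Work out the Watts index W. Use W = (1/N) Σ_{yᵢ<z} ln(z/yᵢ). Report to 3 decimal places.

Incomes under z: ¥3,200, ¥5,000, ¥5,600, ¥7,600 (q = 4 of N = 11).
Log gaps: ln(16400/3200) = 1.6341; ln(16400/5000) = 1.1878; ln(16400/5600) = 1.0745; ln(16400/7600) = 0.7691.
W = 4.665622 / 11 = 0.424.

0.424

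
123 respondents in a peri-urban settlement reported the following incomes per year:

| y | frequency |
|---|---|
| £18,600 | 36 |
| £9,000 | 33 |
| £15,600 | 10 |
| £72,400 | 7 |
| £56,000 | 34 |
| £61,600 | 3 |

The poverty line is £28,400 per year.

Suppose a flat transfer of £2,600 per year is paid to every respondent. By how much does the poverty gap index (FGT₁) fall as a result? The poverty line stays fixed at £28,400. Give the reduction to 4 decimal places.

Before: below the line — 33×£9,000, 10×£15,600, 36×£18,600; poverty gap index (FGT₁) = 0.320909.
After the £2,600 transfer: below the line — 33×£11,600, 10×£18,200, 36×£21,200; poverty gap index (FGT₁) = 0.262109.
Reduction = 0.320909 − 0.262109 = 0.0588.

0.0588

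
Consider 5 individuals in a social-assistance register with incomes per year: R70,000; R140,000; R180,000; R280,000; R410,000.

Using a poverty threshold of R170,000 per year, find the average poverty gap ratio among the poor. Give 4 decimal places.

Poor units: R70,000, R140,000 (q = 2 of N = 5).
Relative gaps: 0.5882, 0.1765; sum = 0.764706.
The income-gap ratio divides by q (the poor only): 0.764706 / 2 = 0.3824.

0.3824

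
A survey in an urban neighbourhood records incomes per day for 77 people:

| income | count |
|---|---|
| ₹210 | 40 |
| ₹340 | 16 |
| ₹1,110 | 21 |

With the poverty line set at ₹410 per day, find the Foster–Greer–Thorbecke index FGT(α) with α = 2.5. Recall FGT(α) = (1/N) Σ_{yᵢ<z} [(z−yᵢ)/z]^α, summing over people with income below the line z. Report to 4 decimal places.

Poor units: 40×₹210, 16×₹340 (q = 56 of N = 77).
Gap ratios (z−y)/z: (410−210)/410 = 0.4878 (×40); (410−340)/410 = 0.1707 (×16).
Raised to α = 2.5: 0.16619 (×40); 0.01204 (×16).
Sum = 6.840471; FGT(2.5) = 6.840471 / 77 = 0.0888.

0.0888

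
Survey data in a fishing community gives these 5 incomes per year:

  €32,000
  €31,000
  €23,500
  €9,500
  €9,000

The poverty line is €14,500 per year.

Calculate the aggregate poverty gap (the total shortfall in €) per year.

€10,500

Below z: €9,000, €9,500 (q = 2 of N = 5).
Individual gaps: 14500−9000 = 5500; 14500−9500 = 5000.
Aggregate gap = €10,500.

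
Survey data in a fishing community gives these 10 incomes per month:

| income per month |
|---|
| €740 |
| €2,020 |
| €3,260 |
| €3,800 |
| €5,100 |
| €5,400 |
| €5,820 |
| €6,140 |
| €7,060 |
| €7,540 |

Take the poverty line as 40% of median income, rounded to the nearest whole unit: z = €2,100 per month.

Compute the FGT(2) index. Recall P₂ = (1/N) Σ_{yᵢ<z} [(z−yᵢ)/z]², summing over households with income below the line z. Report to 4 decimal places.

Below the line: €740, €2,020 (q = 2 of N = 10).
Shortfall ratios: (2100−740)/2100 = 0.6476; (2100−2020)/2100 = 0.0381.
Squared: 0.4194; 0.0015.
Sum = 0.420862; P₂ = 0.420862 / 10 = 0.0421.

0.0421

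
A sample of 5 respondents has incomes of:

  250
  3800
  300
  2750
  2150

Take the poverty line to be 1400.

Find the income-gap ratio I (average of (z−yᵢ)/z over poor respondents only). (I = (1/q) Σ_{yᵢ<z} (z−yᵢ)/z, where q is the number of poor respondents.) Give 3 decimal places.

Below z: 250, 300 (q = 2 of N = 5).
Relative gaps: 0.8214, 0.7857; sum = 1.607143.
The income-gap ratio divides by q (the poor only): 1.607143 / 2 = 0.804.

0.804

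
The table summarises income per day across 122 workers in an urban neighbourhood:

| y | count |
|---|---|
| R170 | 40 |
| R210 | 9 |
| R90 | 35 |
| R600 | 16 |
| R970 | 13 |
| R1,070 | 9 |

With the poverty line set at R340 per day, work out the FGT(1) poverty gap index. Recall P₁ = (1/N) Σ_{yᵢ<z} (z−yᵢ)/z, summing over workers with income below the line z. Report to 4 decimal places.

0.4031

Incomes under z: 35×R90, 40×R170, 9×R210 (q = 84 of N = 122).
Gap ratios (z−y)/z: (340−90)/340 = 0.7353 (×35); (340−170)/340 = 0.5000 (×40); (340−210)/340 = 0.3824 (×9).
Sum of shortfalls = 49.176471; P₁ averages over all N: 49.176471 / 122 = 0.4031.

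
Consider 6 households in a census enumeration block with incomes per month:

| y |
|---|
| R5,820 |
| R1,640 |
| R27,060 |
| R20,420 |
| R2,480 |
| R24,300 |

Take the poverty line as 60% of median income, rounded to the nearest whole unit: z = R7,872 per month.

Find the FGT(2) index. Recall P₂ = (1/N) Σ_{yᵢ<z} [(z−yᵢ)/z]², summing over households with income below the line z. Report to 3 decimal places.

Below the line: R1,640, R2,480, R5,820 (q = 3 of N = 6).
Normalized shortfalls: (7872−1640)/7872 = 0.7917; (7872−2480)/7872 = 0.6850; (7872−5820)/7872 = 0.2607.
Squared: 0.6267; 0.4692; 0.0679.
Sum = 1.163855; P₂ = 1.163855 / 6 = 0.194.

0.194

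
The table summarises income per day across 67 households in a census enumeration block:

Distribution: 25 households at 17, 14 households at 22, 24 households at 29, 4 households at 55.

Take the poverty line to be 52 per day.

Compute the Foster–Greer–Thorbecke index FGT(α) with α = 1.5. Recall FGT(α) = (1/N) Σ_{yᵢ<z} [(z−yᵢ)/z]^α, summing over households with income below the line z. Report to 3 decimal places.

0.403

Below z: 25×17, 14×22, 24×29 (q = 63 of N = 67).
Gap ratios (z−y)/z: (52−17)/52 = 0.6731 (×25); (52−22)/52 = 0.5769 (×14); (52−29)/52 = 0.4423 (×24).
Raised to α = 1.5: 0.55220 (×25); 0.43820 (×14); 0.29416 (×24).
Sum = 26.999775; FGT(1.5) = 26.999775 / 67 = 0.403.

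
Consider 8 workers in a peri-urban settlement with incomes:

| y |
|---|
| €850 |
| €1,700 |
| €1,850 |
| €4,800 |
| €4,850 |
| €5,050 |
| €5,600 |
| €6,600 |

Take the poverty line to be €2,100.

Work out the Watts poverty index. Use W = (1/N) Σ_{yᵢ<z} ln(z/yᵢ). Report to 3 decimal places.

Poor units: €850, €1,700, €1,850 (q = 3 of N = 8).
ln(z/y) terms: ln(2100/850) = 0.9045; ln(2100/1700) = 0.2113; ln(2100/1850) = 0.1268.
W = 1.242517 / 8 = 0.155.

0.155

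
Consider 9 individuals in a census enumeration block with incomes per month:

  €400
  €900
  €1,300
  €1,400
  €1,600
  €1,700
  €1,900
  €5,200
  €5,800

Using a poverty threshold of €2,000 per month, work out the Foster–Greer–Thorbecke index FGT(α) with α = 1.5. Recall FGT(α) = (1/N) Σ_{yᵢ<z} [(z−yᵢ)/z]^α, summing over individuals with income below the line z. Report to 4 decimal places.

0.1837

Below the line: €400, €900, €1,300, €1,400, €1,600, €1,700, €1,900 (q = 7 of N = 9).
Shortfall ratios: (2000−400)/2000 = 0.8000; (2000−900)/2000 = 0.5500; (2000−1300)/2000 = 0.3500; (2000−1400)/2000 = 0.3000; (2000−1600)/2000 = 0.2000; (2000−1700)/2000 = 0.1500; (2000−1900)/2000 = 0.0500.
Raised to α = 1.5: 0.71554; 0.40789; 0.20706; 0.16432; 0.08944; 0.05809; 0.01118.
Sum = 1.653530; FGT(1.5) = 1.653530 / 9 = 0.1837.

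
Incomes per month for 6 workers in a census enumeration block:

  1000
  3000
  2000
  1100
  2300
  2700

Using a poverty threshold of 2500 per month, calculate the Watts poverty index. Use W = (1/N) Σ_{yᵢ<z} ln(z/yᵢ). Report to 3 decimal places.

Below the line: 1000, 1100, 2000, 2300 (q = 4 of N = 6).
ln(z/y) terms: ln(2500/1000) = 0.9163; ln(2500/1100) = 0.8210; ln(2500/2000) = 0.2231; ln(2500/2300) = 0.0834.
W = 2.043796 / 6 = 0.341.

0.341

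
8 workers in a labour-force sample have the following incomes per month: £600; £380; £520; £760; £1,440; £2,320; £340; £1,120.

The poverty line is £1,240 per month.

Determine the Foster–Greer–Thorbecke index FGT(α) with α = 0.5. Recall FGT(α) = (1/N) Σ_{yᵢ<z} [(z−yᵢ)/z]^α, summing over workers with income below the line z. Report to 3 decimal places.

Below z: £340, £380, £520, £600, £760, £1,120 (q = 6 of N = 8).
Relative gaps: (1240−340)/1240 = 0.7258; (1240−380)/1240 = 0.6935; (1240−520)/1240 = 0.5806; (1240−600)/1240 = 0.5161; (1240−760)/1240 = 0.3871; (1240−1120)/1240 = 0.0968.
Raised to α = 0.5: 0.85194; 0.83280; 0.76200; 0.71842; 0.62217; 0.31109.
Sum = 4.098417; FGT(0.5) = 4.098417 / 8 = 0.512.

0.512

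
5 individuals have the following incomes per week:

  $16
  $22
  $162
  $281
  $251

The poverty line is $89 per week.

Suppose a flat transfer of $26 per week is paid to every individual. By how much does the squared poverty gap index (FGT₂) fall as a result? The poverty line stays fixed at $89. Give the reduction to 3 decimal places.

Before: below the line — $16, $22; squared poverty gap index (FGT₂) = 0.24790.
After the $26 transfer: below the line — $42, $48; squared poverty gap index (FGT₂) = 0.09822.
Reduction = 0.24790 − 0.09822 = 0.150.

0.150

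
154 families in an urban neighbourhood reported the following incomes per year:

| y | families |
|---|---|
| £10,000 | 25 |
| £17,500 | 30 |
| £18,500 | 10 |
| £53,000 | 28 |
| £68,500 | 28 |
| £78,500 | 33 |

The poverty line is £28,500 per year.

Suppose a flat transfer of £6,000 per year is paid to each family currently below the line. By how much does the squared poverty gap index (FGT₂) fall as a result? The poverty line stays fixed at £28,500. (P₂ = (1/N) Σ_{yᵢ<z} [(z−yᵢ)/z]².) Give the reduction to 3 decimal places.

0.067

Before: below the line — 25×£10,000, 30×£17,500, 10×£18,500; squared poverty gap index (FGT₂) = 0.10542.
After the £6,000 transfer: below the line — 25×£16,000, 30×£23,500, 10×£24,500; squared poverty gap index (FGT₂) = 0.03850.
Reduction = 0.10542 − 0.03850 = 0.067.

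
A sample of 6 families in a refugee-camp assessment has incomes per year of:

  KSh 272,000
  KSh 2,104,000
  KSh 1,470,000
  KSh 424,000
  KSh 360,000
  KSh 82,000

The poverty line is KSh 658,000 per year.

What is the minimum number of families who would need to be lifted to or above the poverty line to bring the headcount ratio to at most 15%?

4

Currently q = 4 of N = 6 are below the line (H = 0.667).
A headcount ratio of at most 15% allows at most ⌊0.15 × 6⌋ = 0 poor families.
So at least 4 − 0 = 4 must be lifted.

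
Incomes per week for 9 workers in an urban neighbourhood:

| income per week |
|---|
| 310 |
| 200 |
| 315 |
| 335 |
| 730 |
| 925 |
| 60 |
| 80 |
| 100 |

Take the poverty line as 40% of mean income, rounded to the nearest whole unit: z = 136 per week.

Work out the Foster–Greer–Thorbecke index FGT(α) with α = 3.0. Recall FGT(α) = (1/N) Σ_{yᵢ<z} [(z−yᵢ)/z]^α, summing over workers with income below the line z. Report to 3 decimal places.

Below the line: 60, 80, 100 (q = 3 of N = 9).
Shortfall ratios: (136−60)/136 = 0.5588; (136−80)/136 = 0.4118; (136−100)/136 = 0.2647.
Raised to α = 3.0: 0.17451; 0.06981; 0.01855.
Sum = 0.262874; FGT(3.0) = 0.262874 / 9 = 0.029.

0.029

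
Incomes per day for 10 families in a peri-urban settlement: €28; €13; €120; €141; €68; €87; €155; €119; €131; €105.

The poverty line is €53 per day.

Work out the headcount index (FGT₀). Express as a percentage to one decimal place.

20.0%

2 of the 10 families have income below €53.
H = 2/10 = 20.0%.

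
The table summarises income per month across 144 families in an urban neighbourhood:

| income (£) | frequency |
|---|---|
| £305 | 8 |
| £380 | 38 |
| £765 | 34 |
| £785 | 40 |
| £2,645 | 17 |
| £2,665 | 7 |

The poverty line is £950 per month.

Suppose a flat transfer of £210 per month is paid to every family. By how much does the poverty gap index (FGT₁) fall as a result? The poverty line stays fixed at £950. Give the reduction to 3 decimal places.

Before: below the line — 8×£305, 38×£380, 34×£765, 40×£785; poverty gap index (FGT₁) = 0.29028.
After the £210 transfer: below the line — 8×£515, 38×£590; poverty gap index (FGT₁) = 0.12544.
Reduction = 0.29028 − 0.12544 = 0.165.

0.165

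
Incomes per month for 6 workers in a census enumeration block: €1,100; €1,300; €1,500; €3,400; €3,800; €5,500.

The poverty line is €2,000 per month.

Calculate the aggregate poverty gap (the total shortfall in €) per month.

Below the line: €1,100, €1,300, €1,500 (q = 3 of N = 6).
Individual gaps: 2000−1100 = 900; 2000−1300 = 700; 2000−1500 = 500.
Aggregate gap = €2,100.

€2,100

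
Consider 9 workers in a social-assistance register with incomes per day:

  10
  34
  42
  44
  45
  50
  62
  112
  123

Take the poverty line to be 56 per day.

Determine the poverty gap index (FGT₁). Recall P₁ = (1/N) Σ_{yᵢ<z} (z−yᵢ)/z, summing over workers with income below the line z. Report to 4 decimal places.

0.2202

Below z: 10, 34, 42, 44, 45, 50 (q = 6 of N = 9).
Normalized shortfalls: (56−10)/56 = 0.8214; (56−34)/56 = 0.3929; (56−42)/56 = 0.2500; (56−44)/56 = 0.2143; (56−45)/56 = 0.1964; (56−50)/56 = 0.1071.
Sum of shortfalls = 1.982143; P₁ averages over all N: 1.982143 / 9 = 0.2202.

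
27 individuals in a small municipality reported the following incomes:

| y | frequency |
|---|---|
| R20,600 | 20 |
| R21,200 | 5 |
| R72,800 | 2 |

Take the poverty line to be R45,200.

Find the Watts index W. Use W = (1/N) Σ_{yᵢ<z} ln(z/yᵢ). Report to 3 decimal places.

0.722

Poor units: 20×R20,600, 5×R21,200 (q = 25 of N = 27).
Log gaps: ln(45200/20600) = 0.7858 (×20); ln(45200/21200) = 0.7571 (×5).
W = 19.501600 / 27 = 0.722.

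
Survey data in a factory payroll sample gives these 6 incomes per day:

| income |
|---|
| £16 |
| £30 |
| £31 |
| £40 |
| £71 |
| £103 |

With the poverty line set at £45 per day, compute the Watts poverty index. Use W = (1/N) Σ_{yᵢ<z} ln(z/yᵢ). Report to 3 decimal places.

Below the line: £16, £30, £31, £40 (q = 4 of N = 6).
Log shortfalls: ln(45/16) = 1.0341; ln(45/30) = 0.4055; ln(45/31) = 0.3727; ln(45/40) = 0.1178.
W = 1.929997 / 6 = 0.322.

0.322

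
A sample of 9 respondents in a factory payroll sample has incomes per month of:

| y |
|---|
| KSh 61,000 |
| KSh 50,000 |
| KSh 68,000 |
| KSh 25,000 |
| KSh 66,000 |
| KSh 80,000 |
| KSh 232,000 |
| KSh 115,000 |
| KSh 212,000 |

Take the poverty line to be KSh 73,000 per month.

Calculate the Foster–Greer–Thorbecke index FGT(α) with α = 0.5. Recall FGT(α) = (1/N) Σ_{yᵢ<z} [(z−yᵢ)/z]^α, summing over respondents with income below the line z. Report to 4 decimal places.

0.2610

Poor units: KSh 25,000, KSh 50,000, KSh 61,000, KSh 66,000, KSh 68,000 (q = 5 of N = 9).
Relative gaps: (73000−25000)/73000 = 0.6575; (73000−50000)/73000 = 0.3151; (73000−61000)/73000 = 0.1644; (73000−66000)/73000 = 0.0959; (73000−68000)/73000 = 0.0685.
Raised to α = 0.5: 0.81088; 0.56131; 0.40544; 0.30966; 0.26171.
Sum = 2.349011; FGT(0.5) = 2.349011 / 9 = 0.2610.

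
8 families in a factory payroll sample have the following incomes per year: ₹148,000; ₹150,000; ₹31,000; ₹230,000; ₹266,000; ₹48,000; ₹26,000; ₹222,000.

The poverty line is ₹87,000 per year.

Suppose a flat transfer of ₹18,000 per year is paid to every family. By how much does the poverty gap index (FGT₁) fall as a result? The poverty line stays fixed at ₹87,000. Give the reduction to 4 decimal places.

Before: below the line — ₹26,000, ₹31,000, ₹48,000; poverty gap index (FGT₁) = 0.224138.
After the ₹18,000 transfer: below the line — ₹44,000, ₹49,000, ₹66,000; poverty gap index (FGT₁) = 0.146552.
Reduction = 0.224138 − 0.146552 = 0.0776.

0.0776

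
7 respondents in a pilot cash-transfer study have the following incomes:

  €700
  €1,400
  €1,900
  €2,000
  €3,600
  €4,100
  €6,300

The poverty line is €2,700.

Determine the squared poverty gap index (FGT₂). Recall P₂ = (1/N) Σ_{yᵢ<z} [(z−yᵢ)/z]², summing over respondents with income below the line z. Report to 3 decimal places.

0.134

Below z: €700, €1,400, €1,900, €2,000 (q = 4 of N = 7).
Normalized shortfalls: (2700−700)/2700 = 0.7407; (2700−1400)/2700 = 0.4815; (2700−1900)/2700 = 0.2963; (2700−2000)/2700 = 0.2593.
Squared: 0.5487; 0.2318; 0.0878; 0.0672.
Sum = 0.935528; P₂ = 0.935528 / 7 = 0.134.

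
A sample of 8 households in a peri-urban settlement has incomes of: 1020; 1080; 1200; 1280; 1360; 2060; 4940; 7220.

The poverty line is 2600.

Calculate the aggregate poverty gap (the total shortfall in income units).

Below z: 1020, 1080, 1200, 1280, 1360, 2060 (q = 6 of N = 8).
Individual gaps: 2600−1020 = 1580; 2600−1080 = 1520; 2600−1200 = 1400; 2600−1280 = 1320; 2600−1360 = 1240; 2600−2060 = 540.
Aggregate gap = 7600.

7600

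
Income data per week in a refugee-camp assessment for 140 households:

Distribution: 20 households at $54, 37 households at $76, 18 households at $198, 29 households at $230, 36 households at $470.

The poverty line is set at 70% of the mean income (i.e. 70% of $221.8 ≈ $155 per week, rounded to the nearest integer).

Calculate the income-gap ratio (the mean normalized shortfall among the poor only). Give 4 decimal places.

0.5595

Incomes under z: 20×$54, 37×$76 (q = 57 of N = 140).
Shortfall ratios (z−y)/z: 0.6516 (×20), 0.5097 (×37); sum = 31.890323.
I averages over the q = 57 poor units only: 31.890323 / 57 = 0.5595.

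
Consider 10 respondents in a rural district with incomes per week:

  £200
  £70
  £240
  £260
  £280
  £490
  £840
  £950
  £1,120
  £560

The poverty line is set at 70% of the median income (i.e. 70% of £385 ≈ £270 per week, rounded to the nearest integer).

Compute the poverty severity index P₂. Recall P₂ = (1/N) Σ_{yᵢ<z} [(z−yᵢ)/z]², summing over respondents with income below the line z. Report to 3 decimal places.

Below z: £70, £200, £240, £260 (q = 4 of N = 10).
Gap ratios (z−y)/z: (270−70)/270 = 0.7407; (270−200)/270 = 0.2593; (270−240)/270 = 0.1111; (270−260)/270 = 0.0370.
Squared: 0.5487; 0.0672; 0.0123; 0.0014.
Sum = 0.629630; P₂ = 0.629630 / 10 = 0.063.

0.063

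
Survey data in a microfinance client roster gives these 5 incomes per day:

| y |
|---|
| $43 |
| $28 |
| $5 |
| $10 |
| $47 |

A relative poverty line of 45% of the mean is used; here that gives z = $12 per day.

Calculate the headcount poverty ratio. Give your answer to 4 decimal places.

0.4000

2 of the 5 workers have income below $12.
H = 2/5 = 0.4000.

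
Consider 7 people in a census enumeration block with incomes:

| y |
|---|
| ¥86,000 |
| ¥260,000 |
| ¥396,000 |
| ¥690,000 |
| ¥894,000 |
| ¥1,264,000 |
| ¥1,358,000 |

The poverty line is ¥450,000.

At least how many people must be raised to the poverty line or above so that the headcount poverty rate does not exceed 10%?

3

3 of the 7 people are poor, so H = 3/7 = 0.429.
A headcount ratio of at most 10% allows at most ⌊0.10 × 7⌋ = 0 poor people.
So at least 3 − 0 = 3 must be lifted.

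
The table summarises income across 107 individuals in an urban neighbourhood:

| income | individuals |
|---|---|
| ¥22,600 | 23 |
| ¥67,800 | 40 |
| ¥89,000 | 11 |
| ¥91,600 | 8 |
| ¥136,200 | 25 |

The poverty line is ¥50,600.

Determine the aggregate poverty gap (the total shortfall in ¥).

¥644,000

Incomes under z: 23×¥22,600 (q = 23 of N = 107).
Individual gaps: 23×(50600−22600) = 644000.
Aggregate gap = ¥644,000.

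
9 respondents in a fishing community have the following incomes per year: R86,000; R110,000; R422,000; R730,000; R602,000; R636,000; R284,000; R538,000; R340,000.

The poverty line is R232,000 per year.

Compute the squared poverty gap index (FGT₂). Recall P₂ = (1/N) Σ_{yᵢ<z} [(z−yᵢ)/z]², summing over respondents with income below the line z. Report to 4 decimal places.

0.0747

Poor units: R86,000, R110,000 (q = 2 of N = 9).
Shortfall ratios: (232000−86000)/232000 = 0.6293; (232000−110000)/232000 = 0.5259.
Squared: 0.3960; 0.2765.
Sum = 0.672562; P₂ = 0.672562 / 9 = 0.0747.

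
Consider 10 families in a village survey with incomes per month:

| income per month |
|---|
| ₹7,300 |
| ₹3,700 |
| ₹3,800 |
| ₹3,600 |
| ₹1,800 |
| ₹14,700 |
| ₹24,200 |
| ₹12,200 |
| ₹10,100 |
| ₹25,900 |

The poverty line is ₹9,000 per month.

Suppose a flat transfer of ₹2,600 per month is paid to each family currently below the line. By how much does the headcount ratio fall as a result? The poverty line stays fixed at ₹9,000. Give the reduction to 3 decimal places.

0.100

Before: below the line — ₹1,800, ₹3,600, ₹3,700, ₹3,800, ₹7,300; headcount ratio = 0.50000.
After the ₹2,600 transfer: below the line — ₹4,400, ₹6,200, ₹6,300, ₹6,400; headcount ratio = 0.40000.
Reduction = 0.50000 − 0.40000 = 0.100.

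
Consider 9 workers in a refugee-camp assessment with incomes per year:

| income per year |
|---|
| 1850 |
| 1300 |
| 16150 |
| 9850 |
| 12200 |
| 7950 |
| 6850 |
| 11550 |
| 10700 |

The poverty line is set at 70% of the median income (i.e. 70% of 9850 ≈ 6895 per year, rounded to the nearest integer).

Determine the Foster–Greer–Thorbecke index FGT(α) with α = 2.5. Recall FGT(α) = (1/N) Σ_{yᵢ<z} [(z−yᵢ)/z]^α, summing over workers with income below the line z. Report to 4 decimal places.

Poor units: 1300, 1850, 6850 (q = 3 of N = 9).
Gap ratios (z−y)/z: (6895−1300)/6895 = 0.8115; (6895−1850)/6895 = 0.7317; (6895−6850)/6895 = 0.0065.
Raised to α = 2.5: 0.59315; 0.45795; 0.00000.
Sum = 1.051103; FGT(2.5) = 1.051103 / 9 = 0.1168.

0.1168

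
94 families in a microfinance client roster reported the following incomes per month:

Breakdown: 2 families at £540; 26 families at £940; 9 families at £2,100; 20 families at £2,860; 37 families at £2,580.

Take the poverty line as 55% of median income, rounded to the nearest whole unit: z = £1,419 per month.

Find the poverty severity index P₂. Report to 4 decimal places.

Below the line: 2×£540, 26×£940 (q = 28 of N = 94).
Shortfall ratios: (1419−540)/1419 = 0.6195 (×2); (1419−940)/1419 = 0.3376 (×26).
Squared: 0.3837 (×2); 0.1139 (×26).
Sum = 3.730082; P₂ = 3.730082 / 94 = 0.0397.

0.0397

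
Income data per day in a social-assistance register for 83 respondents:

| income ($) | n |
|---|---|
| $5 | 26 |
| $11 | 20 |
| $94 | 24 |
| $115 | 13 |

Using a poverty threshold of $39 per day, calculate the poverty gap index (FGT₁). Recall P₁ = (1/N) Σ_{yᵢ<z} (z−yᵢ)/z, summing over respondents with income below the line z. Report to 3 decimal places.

0.446

Below z: 26×$5, 20×$11 (q = 46 of N = 83).
Relative gaps: (39−5)/39 = 0.8718 (×26); (39−11)/39 = 0.7179 (×20).
Sum of shortfalls = 37.025641; P₁ averages over all N: 37.025641 / 83 = 0.446.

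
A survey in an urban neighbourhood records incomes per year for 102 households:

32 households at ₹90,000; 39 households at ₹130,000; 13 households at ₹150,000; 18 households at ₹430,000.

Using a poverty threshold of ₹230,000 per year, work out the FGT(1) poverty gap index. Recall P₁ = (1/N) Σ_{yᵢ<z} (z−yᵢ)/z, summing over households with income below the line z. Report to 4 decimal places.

0.4015

Incomes under z: 32×₹90,000, 39×₹130,000, 13×₹150,000 (q = 84 of N = 102).
Relative gaps: (230000−90000)/230000 = 0.6087 (×32); (230000−130000)/230000 = 0.4348 (×39); (230000−150000)/230000 = 0.3478 (×13).
Sum of shortfalls = 40.956522; P₁ averages over all N: 40.956522 / 102 = 0.4015.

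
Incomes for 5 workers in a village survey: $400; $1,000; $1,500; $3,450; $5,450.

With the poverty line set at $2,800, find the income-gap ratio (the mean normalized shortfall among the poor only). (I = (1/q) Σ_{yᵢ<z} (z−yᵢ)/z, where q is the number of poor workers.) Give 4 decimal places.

Incomes under z: $400, $1,000, $1,500 (q = 3 of N = 5).
Shortfall ratios (z−y)/z: 0.8571, 0.6429, 0.4643; sum = 1.964286.
The income-gap ratio divides by q (the poor only): 1.964286 / 3 = 0.6548.

0.6548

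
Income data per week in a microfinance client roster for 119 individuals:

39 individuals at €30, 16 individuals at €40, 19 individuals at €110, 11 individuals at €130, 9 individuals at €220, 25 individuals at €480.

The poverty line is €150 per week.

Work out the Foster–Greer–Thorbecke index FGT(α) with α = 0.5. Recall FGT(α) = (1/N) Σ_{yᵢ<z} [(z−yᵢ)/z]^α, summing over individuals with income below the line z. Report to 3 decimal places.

Incomes under z: 39×€30, 16×€40, 19×€110, 11×€130 (q = 85 of N = 119).
Gap ratios (z−y)/z: (150−30)/150 = 0.8000 (×39); (150−40)/150 = 0.7333 (×16); (150−110)/150 = 0.2667 (×19); (150−130)/150 = 0.1333 (×11).
Raised to α = 0.5: 0.89443 (×39); 0.85635 (×16); 0.51640 (×19); 0.36515 (×11).
Sum = 62.412432; FGT(0.5) = 62.412432 / 119 = 0.524.

0.524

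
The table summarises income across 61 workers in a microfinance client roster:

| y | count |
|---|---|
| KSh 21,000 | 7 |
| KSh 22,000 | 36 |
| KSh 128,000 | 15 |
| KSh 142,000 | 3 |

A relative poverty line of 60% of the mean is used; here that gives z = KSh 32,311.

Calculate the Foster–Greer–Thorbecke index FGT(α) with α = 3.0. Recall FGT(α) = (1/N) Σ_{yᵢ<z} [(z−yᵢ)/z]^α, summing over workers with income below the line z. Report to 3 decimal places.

Below the line: 7×KSh 21,000, 36×KSh 22,000 (q = 43 of N = 61).
Shortfall ratios: (32311−21000)/32311 = 0.3501 (×7); (32311−22000)/32311 = 0.3191 (×36).
Raised to α = 3.0: 0.04290 (×7); 0.03250 (×36).
Sum = 1.470209; FGT(3.0) = 1.470209 / 61 = 0.024.

0.024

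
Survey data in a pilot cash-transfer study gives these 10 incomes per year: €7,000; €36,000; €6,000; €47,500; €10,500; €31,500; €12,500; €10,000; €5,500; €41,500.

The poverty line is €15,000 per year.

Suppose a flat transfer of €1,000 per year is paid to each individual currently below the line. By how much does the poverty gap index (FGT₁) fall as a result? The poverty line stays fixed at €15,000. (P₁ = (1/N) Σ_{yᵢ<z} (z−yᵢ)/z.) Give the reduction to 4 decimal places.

0.0400

Before: below the line — €5,500, €6,000, €7,000, €10,000, €10,500, €12,500; poverty gap index (FGT₁) = 0.256667.
After the €1,000 transfer: below the line — €6,500, €7,000, €8,000, €11,000, €11,500, €13,500; poverty gap index (FGT₁) = 0.216667.
Reduction = 0.256667 − 0.216667 = 0.0400.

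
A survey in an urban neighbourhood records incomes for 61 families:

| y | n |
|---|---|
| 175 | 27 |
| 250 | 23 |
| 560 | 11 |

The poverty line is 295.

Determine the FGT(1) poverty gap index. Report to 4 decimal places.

Below z: 27×175, 23×250 (q = 50 of N = 61).
Shortfall ratios: (295−175)/295 = 0.4068 (×27); (295−250)/295 = 0.1525 (×23).
Sum of shortfalls = 14.491525; P₁ averages over all N: 14.491525 / 61 = 0.2376.

0.2376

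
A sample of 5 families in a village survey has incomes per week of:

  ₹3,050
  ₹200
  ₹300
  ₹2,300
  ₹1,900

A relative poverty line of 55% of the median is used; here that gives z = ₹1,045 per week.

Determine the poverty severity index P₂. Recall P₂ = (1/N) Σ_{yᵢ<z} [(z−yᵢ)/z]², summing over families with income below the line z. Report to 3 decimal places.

Below the line: ₹200, ₹300 (q = 2 of N = 5).
Gap ratios (z−y)/z: (1045−200)/1045 = 0.8086; (1045−300)/1045 = 0.7129.
Squared: 0.6539; 0.5083.
Sum = 1.162107; P₂ = 1.162107 / 5 = 0.232.

0.232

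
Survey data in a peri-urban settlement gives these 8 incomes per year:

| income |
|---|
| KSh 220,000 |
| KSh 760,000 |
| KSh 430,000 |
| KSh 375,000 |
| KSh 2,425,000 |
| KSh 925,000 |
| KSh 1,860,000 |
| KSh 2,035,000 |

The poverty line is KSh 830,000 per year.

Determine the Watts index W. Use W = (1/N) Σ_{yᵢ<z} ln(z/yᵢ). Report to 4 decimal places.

0.3585

Below the line: KSh 220,000, KSh 375,000, KSh 430,000, KSh 760,000 (q = 4 of N = 8).
ln(z/y) terms: ln(830000/220000) = 1.3278; ln(830000/375000) = 0.7945; ln(830000/430000) = 0.6576; ln(830000/760000) = 0.0881.
W = 2.868046 / 8 = 0.3585.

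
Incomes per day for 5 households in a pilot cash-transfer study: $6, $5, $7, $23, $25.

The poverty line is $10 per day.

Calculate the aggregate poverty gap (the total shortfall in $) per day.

Poor units: $5, $6, $7 (q = 3 of N = 5).
Individual gaps: 10−5 = 5; 10−6 = 4; 10−7 = 3.
Aggregate gap = $12.

$12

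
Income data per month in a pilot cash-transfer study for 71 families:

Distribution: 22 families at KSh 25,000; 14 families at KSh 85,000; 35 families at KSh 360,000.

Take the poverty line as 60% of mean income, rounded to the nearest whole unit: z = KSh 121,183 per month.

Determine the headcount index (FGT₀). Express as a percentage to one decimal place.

36 of the 71 families have income below KSh 121,183.
H = 36/71 = 50.7%.

50.7%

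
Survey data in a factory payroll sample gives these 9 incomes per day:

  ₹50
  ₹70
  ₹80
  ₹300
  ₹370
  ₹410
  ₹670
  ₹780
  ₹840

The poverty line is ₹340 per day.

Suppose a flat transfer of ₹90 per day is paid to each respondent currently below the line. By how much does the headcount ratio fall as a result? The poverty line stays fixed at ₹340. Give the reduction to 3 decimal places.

0.111

Before: below the line — ₹50, ₹70, ₹80, ₹300; headcount ratio = 0.44444.
After the ₹90 transfer: below the line — ₹140, ₹160, ₹170; headcount ratio = 0.33333.
Reduction = 0.44444 − 0.33333 = 0.111.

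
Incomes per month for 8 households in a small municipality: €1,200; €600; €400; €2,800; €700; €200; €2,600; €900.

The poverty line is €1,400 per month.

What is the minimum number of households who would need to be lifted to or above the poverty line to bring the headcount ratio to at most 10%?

Currently q = 6 of N = 8 are below the line (H = 0.750).
A headcount ratio of at most 10% allows at most ⌊0.10 × 8⌋ = 0 poor households.
So at least 6 − 0 = 6 must be lifted.

6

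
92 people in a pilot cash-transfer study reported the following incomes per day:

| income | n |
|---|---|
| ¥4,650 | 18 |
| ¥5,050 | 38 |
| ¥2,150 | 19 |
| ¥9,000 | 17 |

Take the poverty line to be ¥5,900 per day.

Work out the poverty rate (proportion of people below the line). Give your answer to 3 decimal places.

75 of the 92 people have income below ¥5,900.
H = 75/92 = 0.815.

0.815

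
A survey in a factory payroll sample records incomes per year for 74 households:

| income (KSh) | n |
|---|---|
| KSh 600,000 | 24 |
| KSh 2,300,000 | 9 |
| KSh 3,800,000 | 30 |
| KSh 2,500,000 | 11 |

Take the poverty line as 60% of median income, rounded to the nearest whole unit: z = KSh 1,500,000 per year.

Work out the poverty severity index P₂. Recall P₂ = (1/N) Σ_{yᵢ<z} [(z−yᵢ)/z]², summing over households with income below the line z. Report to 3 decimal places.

0.117

Below the line: 24×KSh 600,000 (q = 24 of N = 74).
Relative gaps: (1500000−600000)/1500000 = 0.6000 (×24).
Squared: 0.3600 (×24).
Sum = 8.640000; P₂ = 8.640000 / 74 = 0.117.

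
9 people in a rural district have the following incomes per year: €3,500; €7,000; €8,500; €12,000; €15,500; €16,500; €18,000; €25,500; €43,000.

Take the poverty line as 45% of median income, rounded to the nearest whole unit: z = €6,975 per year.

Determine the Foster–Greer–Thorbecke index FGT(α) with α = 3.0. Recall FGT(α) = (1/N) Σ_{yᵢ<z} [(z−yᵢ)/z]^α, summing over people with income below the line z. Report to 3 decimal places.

Below z: €3,500 (q = 1 of N = 9).
Normalized shortfalls: (6975−3500)/6975 = 0.4982.
Raised to α = 3.0: 0.12366.
Sum = 0.123661; FGT(3.0) = 0.123661 / 9 = 0.014.

0.014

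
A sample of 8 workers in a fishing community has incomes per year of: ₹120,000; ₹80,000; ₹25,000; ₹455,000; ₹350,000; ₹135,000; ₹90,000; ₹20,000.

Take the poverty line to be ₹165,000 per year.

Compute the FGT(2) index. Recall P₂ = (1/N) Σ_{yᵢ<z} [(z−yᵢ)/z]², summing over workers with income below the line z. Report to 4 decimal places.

Incomes under z: ₹20,000, ₹25,000, ₹80,000, ₹90,000, ₹120,000, ₹135,000 (q = 6 of N = 8).
Shortfall ratios: (165000−20000)/165000 = 0.8788; (165000−25000)/165000 = 0.8485; (165000−80000)/165000 = 0.5152; (165000−90000)/165000 = 0.4545; (165000−120000)/165000 = 0.2727; (165000−135000)/165000 = 0.1818.
Squared: 0.7723; 0.7199; 0.2654; 0.2066; 0.0744; 0.0331.
Sum = 2.071625; P₂ = 2.071625 / 8 = 0.2590.

0.2590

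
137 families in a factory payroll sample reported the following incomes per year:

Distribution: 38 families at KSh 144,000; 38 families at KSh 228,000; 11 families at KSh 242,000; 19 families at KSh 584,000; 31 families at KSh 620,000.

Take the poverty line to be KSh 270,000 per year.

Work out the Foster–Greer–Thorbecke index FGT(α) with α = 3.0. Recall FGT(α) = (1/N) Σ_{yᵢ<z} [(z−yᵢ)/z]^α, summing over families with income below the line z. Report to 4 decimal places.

Below the line: 38×KSh 144,000, 38×KSh 228,000, 11×KSh 242,000 (q = 87 of N = 137).
Gap ratios (z−y)/z: (270000−144000)/270000 = 0.4667 (×38); (270000−228000)/270000 = 0.1556 (×38); (270000−242000)/270000 = 0.1037 (×11).
Raised to α = 3.0: 0.10163 (×38); 0.00376 (×38); 0.00112 (×11).
Sum = 4.017228; FGT(3.0) = 4.017228 / 137 = 0.0293.

0.0293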